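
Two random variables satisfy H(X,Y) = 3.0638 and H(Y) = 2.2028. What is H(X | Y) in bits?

Chain rule: H(X,Y) = H(X|Y) + H(Y)
H(X|Y) = H(X,Y) - H(Y) = 3.0638 - 2.2028 = 0.861 bits


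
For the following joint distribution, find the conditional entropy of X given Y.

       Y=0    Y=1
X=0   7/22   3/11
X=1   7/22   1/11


H(X|Y) = Σ_y p(y) H(X|Y=y)
  p(Y=0) = 7/11, H(X|Y=0) = 1.0000
  p(Y=1) = 4/11, H(X|Y=1) = 0.8113
H(X|Y) = 0.6364×1.0000 + 0.3636×0.8113 = 0.9314 bits


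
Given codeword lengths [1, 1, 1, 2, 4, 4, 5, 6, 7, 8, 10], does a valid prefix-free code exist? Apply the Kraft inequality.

Kraft inequality: Σ 2^(-l_i) ≤ 1 for prefix-free code
Calculating: 2^(-1) + 2^(-1) + 2^(-1) + 2^(-2) + 2^(-4) + 2^(-4) + 2^(-5) + 2^(-6) + 2^(-7) + 2^(-8) + 2^(-10)
= 0.5 + 0.5 + 0.5 + 0.25 + 0.0625 + 0.0625 + 0.03125 + 0.015625 + 0.0078125 + 0.00390625 + 0.0009765625
= 1.9346
Since 1.9346 > 1, prefix-free code does not exist


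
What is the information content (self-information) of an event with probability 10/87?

Information content I(x) = -log₂(p(x))
I = -log₂(10/87) = -log₂(0.1149)
I = 3.1210 bits


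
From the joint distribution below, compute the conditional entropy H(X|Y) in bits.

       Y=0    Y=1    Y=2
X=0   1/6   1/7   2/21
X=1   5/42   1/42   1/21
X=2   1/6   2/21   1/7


H(X|Y) = Σ_y p(y) H(X|Y=y)
  p(Y=0) = 19/42, H(X|Y=0) = 1.5683
  p(Y=1) = 11/42, H(X|Y=1) = 1.3222
  p(Y=2) = 2/7, H(X|Y=2) = 1.4591
H(X|Y) = 0.4524×1.5683 + 0.2619×1.3222 + 0.2857×1.4591 = 1.4727 bits


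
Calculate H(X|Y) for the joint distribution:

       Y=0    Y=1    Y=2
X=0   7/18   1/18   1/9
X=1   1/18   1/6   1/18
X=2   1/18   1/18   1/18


H(X|Y) = Σ_y p(y) H(X|Y=y)
  p(Y=0) = 1/2, H(X|Y=0) = 0.9864
  p(Y=1) = 5/18, H(X|Y=1) = 1.3710
  p(Y=2) = 2/9, H(X|Y=2) = 1.5000
H(X|Y) = 0.5000×0.9864 + 0.2778×1.3710 + 0.2222×1.5000 = 1.2074 bits


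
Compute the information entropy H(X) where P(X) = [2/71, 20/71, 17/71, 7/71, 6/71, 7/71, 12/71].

H(X) = -Σ p(x) log₂ p(x)
  -2/71 × log₂(2/71) = 0.1451
  -20/71 × log₂(20/71) = 0.5149
  -17/71 × log₂(17/71) = 0.4938
  -7/71 × log₂(7/71) = 0.3295
  -6/71 × log₂(6/71) = 0.3012
  -7/71 × log₂(7/71) = 0.3295
  -12/71 × log₂(12/71) = 0.4335
H(X) = 2.5475 bits


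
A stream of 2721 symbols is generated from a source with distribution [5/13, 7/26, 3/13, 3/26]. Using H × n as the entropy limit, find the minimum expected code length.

Entropy H = 1.8875 bits/symbol
Minimum bits = H × n = 1.8875 × 2721
= 5135.99 bits


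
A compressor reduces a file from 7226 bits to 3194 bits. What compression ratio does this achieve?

Compression ratio = Original / Compressed
= 7226 / 3194 = 2.26:1


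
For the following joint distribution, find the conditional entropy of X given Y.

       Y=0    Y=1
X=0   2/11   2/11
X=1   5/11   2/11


H(X|Y) = Σ_y p(y) H(X|Y=y)
  p(Y=0) = 7/11, H(X|Y=0) = 0.8631
  p(Y=1) = 4/11, H(X|Y=1) = 1.0000
H(X|Y) = 0.6364×0.8631 + 0.3636×1.0000 = 0.9129 bits


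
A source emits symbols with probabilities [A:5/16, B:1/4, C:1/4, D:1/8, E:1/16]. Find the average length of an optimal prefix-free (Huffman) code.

Huffman tree construction:
Combine smallest probabilities repeatedly
Resulting codes:
  A: 11 (length 2)
  B: 01 (length 2)
  C: 10 (length 2)
  D: 001 (length 3)
  E: 000 (length 3)
Average length = Σ p(s) × length(s) = 2.1875 bits


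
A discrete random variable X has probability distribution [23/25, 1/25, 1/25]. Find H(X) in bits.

H(X) = -Σ p(x) log₂ p(x)
  -23/25 × log₂(23/25) = 0.1107
  -1/25 × log₂(1/25) = 0.1858
  -1/25 × log₂(1/25) = 0.1858
H(X) = 0.4822 bits


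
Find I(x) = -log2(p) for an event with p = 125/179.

Information content I(x) = -log₂(p(x))
I = -log₂(125/179) = -log₂(0.6983)
I = 0.5180 bits


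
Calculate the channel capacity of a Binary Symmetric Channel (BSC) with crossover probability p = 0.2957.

For BSC with error probability p:
C = 1 - H(p) where H(p) is binary entropy
H(0.2957) = -0.2957 × log₂(0.2957) - 0.7043 × log₂(0.7043)
H(p) = 0.8760
C = 1 - 0.8760 = 0.1240 bits/use


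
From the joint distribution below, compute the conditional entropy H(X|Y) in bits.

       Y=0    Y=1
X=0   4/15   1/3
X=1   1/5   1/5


H(X|Y) = Σ_y p(y) H(X|Y=y)
  p(Y=0) = 7/15, H(X|Y=0) = 0.9852
  p(Y=1) = 8/15, H(X|Y=1) = 0.9544
H(X|Y) = 0.4667×0.9852 + 0.5333×0.9544 = 0.9688 bits


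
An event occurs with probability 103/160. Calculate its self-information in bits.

Information content I(x) = -log₂(p(x))
I = -log₂(103/160) = -log₂(0.6438)
I = 0.6354 bits


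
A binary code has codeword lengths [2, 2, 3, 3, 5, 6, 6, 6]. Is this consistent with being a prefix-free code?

Kraft inequality: Σ 2^(-l_i) ≤ 1 for prefix-free code
Calculating: 2^(-2) + 2^(-2) + 2^(-3) + 2^(-3) + 2^(-5) + 2^(-6) + 2^(-6) + 2^(-6)
= 0.25 + 0.25 + 0.125 + 0.125 + 0.03125 + 0.015625 + 0.015625 + 0.015625
= 0.8281
Since 0.8281 ≤ 1, prefix-free code exists


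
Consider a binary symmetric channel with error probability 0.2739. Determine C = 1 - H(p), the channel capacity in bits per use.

For BSC with error probability p:
C = 1 - H(p) where H(p) is binary entropy
H(0.2739) = -0.2739 × log₂(0.2739) - 0.7261 × log₂(0.7261)
H(p) = 0.8470
C = 1 - 0.8470 = 0.1530 bits/use


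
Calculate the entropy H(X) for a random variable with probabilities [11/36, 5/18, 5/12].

H(X) = -Σ p(x) log₂ p(x)
  -11/36 × log₂(11/36) = 0.5227
  -5/18 × log₂(5/18) = 0.5133
  -5/12 × log₂(5/12) = 0.5263
H(X) = 1.5622 bits


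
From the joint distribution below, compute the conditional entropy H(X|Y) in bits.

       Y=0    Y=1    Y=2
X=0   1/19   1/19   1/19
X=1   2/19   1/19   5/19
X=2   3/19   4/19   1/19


H(X|Y) = Σ_y p(y) H(X|Y=y)
  p(Y=0) = 6/19, H(X|Y=0) = 1.4591
  p(Y=1) = 6/19, H(X|Y=1) = 1.2516
  p(Y=2) = 7/19, H(X|Y=2) = 1.1488
H(X|Y) = 0.3158×1.4591 + 0.3158×1.2516 + 0.3684×1.1488 = 1.2793 bits


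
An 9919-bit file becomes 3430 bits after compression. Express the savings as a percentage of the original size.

Space savings = (1 - Compressed/Original) × 100%
= (1 - 3430/9919) × 100%
= 65.42%


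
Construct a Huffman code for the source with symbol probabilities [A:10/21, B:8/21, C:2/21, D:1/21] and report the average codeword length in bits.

Huffman tree construction:
Combine smallest probabilities repeatedly
Resulting codes:
  A: 0 (length 1)
  B: 11 (length 2)
  C: 101 (length 3)
  D: 100 (length 3)
Average length = Σ p(s) × length(s) = 1.6667 bits


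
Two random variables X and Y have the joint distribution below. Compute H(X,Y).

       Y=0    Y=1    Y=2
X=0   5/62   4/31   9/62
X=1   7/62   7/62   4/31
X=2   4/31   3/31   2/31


H(X,Y) = -Σ p(x,y) log₂ p(x,y)
  p(0,0)=5/62: -0.0806 × log₂(0.0806) = 0.2929
  p(0,1)=4/31: -0.1290 × log₂(0.1290) = 0.3812
  p(0,2)=9/62: -0.1452 × log₂(0.1452) = 0.4042
  p(1,0)=7/62: -0.1129 × log₂(0.1129) = 0.3553
  p(1,1)=7/62: -0.1129 × log₂(0.1129) = 0.3553
  p(1,2)=4/31: -0.1290 × log₂(0.1290) = 0.3812
  p(2,0)=4/31: -0.1290 × log₂(0.1290) = 0.3812
  p(2,1)=3/31: -0.0968 × log₂(0.0968) = 0.3261
  p(2,2)=2/31: -0.0645 × log₂(0.0645) = 0.2551
H(X,Y) = 3.1324 bits


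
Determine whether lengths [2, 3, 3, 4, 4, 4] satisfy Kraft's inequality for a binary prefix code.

Kraft inequality: Σ 2^(-l_i) ≤ 1 for prefix-free code
Calculating: 2^(-2) + 2^(-3) + 2^(-3) + 2^(-4) + 2^(-4) + 2^(-4)
= 0.25 + 0.125 + 0.125 + 0.0625 + 0.0625 + 0.0625
= 0.6875
Since 0.6875 ≤ 1, prefix-free code exists


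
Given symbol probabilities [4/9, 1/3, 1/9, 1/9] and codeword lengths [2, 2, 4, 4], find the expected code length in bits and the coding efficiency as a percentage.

Average length L = Σ p_i × l_i = 2.4444 bits
Entropy H = 1.7527 bits
Efficiency η = H/L × 100% = 71.70%


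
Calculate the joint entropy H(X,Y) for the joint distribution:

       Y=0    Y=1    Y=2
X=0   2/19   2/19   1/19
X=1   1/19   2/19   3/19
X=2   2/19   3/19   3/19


H(X,Y) = -Σ p(x,y) log₂ p(x,y)
  p(0,0)=2/19: -0.1053 × log₂(0.1053) = 0.3419
  p(0,1)=2/19: -0.1053 × log₂(0.1053) = 0.3419
  p(0,2)=1/19: -0.0526 × log₂(0.0526) = 0.2236
  p(1,0)=1/19: -0.0526 × log₂(0.0526) = 0.2236
  p(1,1)=2/19: -0.1053 × log₂(0.1053) = 0.3419
  p(1,2)=3/19: -0.1579 × log₂(0.1579) = 0.4205
  p(2,0)=2/19: -0.1053 × log₂(0.1053) = 0.3419
  p(2,1)=3/19: -0.1579 × log₂(0.1579) = 0.4205
  p(2,2)=3/19: -0.1579 × log₂(0.1579) = 0.4205
H(X,Y) = 3.0761 bits


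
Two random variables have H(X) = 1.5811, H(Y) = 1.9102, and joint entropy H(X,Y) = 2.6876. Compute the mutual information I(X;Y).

I(X;Y) = H(X) + H(Y) - H(X,Y)
I(X;Y) = 1.5811 + 1.9102 - 2.6876 = 0.8037 bits


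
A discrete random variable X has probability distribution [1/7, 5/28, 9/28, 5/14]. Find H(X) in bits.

H(X) = -Σ p(x) log₂ p(x)
  -1/7 × log₂(1/7) = 0.4011
  -5/28 × log₂(5/28) = 0.4438
  -9/28 × log₂(9/28) = 0.5263
  -5/14 × log₂(5/14) = 0.5305
H(X) = 1.9017 bits


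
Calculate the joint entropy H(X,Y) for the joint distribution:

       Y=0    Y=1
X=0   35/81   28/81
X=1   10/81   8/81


H(X,Y) = -Σ p(x,y) log₂ p(x,y)
  p(0,0)=35/81: -0.4321 × log₂(0.4321) = 0.5231
  p(0,1)=28/81: -0.3457 × log₂(0.3457) = 0.5298
  p(1,0)=10/81: -0.1235 × log₂(0.1235) = 0.3726
  p(1,1)=8/81: -0.0988 × log₂(0.0988) = 0.3299
H(X,Y) = 1.7553 bits


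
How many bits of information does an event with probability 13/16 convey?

Information content I(x) = -log₂(p(x))
I = -log₂(13/16) = -log₂(0.8125)
I = 0.2996 bits


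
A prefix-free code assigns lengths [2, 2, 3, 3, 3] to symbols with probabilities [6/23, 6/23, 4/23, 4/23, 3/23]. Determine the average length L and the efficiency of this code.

Average length L = Σ p_i × l_i = 2.4783 bits
Entropy H = 2.2725 bits
Efficiency η = H/L × 100% = 91.70%


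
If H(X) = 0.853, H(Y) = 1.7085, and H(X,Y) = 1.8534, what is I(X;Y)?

I(X;Y) = H(X) + H(Y) - H(X,Y)
I(X;Y) = 0.853 + 1.7085 - 1.8534 = 0.7081 bits


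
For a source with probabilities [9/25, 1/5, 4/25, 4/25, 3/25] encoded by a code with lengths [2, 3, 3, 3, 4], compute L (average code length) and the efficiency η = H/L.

Average length L = Σ p_i × l_i = 2.7600 bits
Entropy H = 2.2081 bits
Efficiency η = H/L × 100% = 80.00%


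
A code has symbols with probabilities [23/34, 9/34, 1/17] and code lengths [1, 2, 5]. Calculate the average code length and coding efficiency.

Average length L = Σ p_i × l_i = 1.5000 bits
Entropy H = 1.1295 bits
Efficiency η = H/L × 100% = 75.30%


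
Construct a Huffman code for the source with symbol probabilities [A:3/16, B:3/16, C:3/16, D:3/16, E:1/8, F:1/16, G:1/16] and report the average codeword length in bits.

Huffman tree construction:
Combine smallest probabilities repeatedly
Resulting codes:
  A: 110 (length 3)
  B: 111 (length 3)
  C: 00 (length 2)
  D: 01 (length 2)
  E: 100 (length 3)
  F: 1010 (length 4)
  G: 1011 (length 4)
Average length = Σ p(s) × length(s) = 2.7500 bits


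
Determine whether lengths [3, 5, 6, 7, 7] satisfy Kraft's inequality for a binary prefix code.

Kraft inequality: Σ 2^(-l_i) ≤ 1 for prefix-free code
Calculating: 2^(-3) + 2^(-5) + 2^(-6) + 2^(-7) + 2^(-7)
= 0.125 + 0.03125 + 0.015625 + 0.0078125 + 0.0078125
= 0.1875
Since 0.1875 ≤ 1, prefix-free code exists


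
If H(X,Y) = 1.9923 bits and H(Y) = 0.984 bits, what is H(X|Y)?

Chain rule: H(X,Y) = H(X|Y) + H(Y)
H(X|Y) = H(X,Y) - H(Y) = 1.9923 - 0.984 = 1.0083 bits


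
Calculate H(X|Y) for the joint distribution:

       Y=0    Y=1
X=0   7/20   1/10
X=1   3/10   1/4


H(X|Y) = Σ_y p(y) H(X|Y=y)
  p(Y=0) = 13/20, H(X|Y=0) = 0.9957
  p(Y=1) = 7/20, H(X|Y=1) = 0.8631
H(X|Y) = 0.6500×0.9957 + 0.3500×0.8631 = 0.9493 bits


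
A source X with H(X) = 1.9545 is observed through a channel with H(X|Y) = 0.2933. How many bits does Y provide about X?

I(X;Y) = H(X) - H(X|Y)
I(X;Y) = 1.9545 - 0.2933 = 1.6612 bits


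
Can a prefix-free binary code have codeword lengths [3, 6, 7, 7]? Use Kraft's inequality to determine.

Kraft inequality: Σ 2^(-l_i) ≤ 1 for prefix-free code
Calculating: 2^(-3) + 2^(-6) + 2^(-7) + 2^(-7)
= 0.125 + 0.015625 + 0.0078125 + 0.0078125
= 0.1562
Since 0.1562 ≤ 1, prefix-free code exists


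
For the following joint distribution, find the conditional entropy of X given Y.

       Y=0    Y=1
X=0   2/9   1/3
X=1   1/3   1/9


H(X|Y) = Σ_y p(y) H(X|Y=y)
  p(Y=0) = 5/9, H(X|Y=0) = 0.9710
  p(Y=1) = 4/9, H(X|Y=1) = 0.8113
H(X|Y) = 0.5556×0.9710 + 0.4444×0.8113 = 0.9000 bits


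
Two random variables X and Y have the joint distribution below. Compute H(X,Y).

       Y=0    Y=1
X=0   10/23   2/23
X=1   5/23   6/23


H(X,Y) = -Σ p(x,y) log₂ p(x,y)
  p(0,0)=10/23: -0.4348 × log₂(0.4348) = 0.5224
  p(0,1)=2/23: -0.0870 × log₂(0.0870) = 0.3064
  p(1,0)=5/23: -0.2174 × log₂(0.2174) = 0.4786
  p(1,1)=6/23: -0.2609 × log₂(0.2609) = 0.5057
H(X,Y) = 1.8132 bits


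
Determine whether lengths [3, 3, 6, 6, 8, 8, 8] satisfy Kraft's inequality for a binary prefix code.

Kraft inequality: Σ 2^(-l_i) ≤ 1 for prefix-free code
Calculating: 2^(-3) + 2^(-3) + 2^(-6) + 2^(-6) + 2^(-8) + 2^(-8) + 2^(-8)
= 0.125 + 0.125 + 0.015625 + 0.015625 + 0.00390625 + 0.00390625 + 0.00390625
= 0.2930
Since 0.2930 ≤ 1, prefix-free code exists


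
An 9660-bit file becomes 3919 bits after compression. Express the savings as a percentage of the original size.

Space savings = (1 - Compressed/Original) × 100%
= (1 - 3919/9660) × 100%
= 59.43%


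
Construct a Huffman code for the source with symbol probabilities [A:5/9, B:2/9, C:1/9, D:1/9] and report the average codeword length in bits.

Huffman tree construction:
Combine smallest probabilities repeatedly
Resulting codes:
  A: 1 (length 1)
  B: 00 (length 2)
  C: 010 (length 3)
  D: 011 (length 3)
Average length = Σ p(s) × length(s) = 1.6667 bits


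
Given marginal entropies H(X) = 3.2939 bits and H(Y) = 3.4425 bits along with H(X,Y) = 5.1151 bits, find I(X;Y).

I(X;Y) = H(X) + H(Y) - H(X,Y)
I(X;Y) = 3.2939 + 3.4425 - 5.1151 = 1.6213 bits


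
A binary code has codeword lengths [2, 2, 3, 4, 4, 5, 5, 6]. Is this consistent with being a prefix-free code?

Kraft inequality: Σ 2^(-l_i) ≤ 1 for prefix-free code
Calculating: 2^(-2) + 2^(-2) + 2^(-3) + 2^(-4) + 2^(-4) + 2^(-5) + 2^(-5) + 2^(-6)
= 0.25 + 0.25 + 0.125 + 0.0625 + 0.0625 + 0.03125 + 0.03125 + 0.015625
= 0.8281
Since 0.8281 ≤ 1, prefix-free code exists


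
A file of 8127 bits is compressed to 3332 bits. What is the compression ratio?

Compression ratio = Original / Compressed
= 8127 / 3332 = 2.44:1


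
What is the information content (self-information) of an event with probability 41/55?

Information content I(x) = -log₂(p(x))
I = -log₂(41/55) = -log₂(0.7455)
I = 0.4238 bits


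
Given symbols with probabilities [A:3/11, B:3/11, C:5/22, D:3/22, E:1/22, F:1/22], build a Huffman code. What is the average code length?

Huffman tree construction:
Combine smallest probabilities repeatedly
Resulting codes:
  A: 10 (length 2)
  B: 11 (length 2)
  C: 00 (length 2)
  D: 011 (length 3)
  E: 0100 (length 4)
  F: 0101 (length 4)
Average length = Σ p(s) × length(s) = 2.3182 bits


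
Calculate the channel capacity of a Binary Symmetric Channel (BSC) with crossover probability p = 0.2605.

For BSC with error probability p:
C = 1 - H(p) where H(p) is binary entropy
H(0.2605) = -0.2605 × log₂(0.2605) - 0.7395 × log₂(0.7395)
H(p) = 0.8275
C = 1 - 0.8275 = 0.1725 bits/use


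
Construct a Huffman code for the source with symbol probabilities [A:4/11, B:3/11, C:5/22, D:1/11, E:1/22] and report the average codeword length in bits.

Huffman tree construction:
Combine smallest probabilities repeatedly
Resulting codes:
  A: 11 (length 2)
  B: 10 (length 2)
  C: 01 (length 2)
  D: 001 (length 3)
  E: 000 (length 3)
Average length = Σ p(s) × length(s) = 2.1364 bits


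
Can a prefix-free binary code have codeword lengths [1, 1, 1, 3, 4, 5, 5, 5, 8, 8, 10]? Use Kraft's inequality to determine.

Kraft inequality: Σ 2^(-l_i) ≤ 1 for prefix-free code
Calculating: 2^(-1) + 2^(-1) + 2^(-1) + 2^(-3) + 2^(-4) + 2^(-5) + 2^(-5) + 2^(-5) + 2^(-8) + 2^(-8) + 2^(-10)
= 0.5 + 0.5 + 0.5 + 0.125 + 0.0625 + 0.03125 + 0.03125 + 0.03125 + 0.00390625 + 0.00390625 + 0.0009765625
= 1.7900
Since 1.7900 > 1, prefix-free code does not exist


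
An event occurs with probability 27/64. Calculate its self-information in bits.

Information content I(x) = -log₂(p(x))
I = -log₂(27/64) = -log₂(0.4219)
I = 1.2451 bits


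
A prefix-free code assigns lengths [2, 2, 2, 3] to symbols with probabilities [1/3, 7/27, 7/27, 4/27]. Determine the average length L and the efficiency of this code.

Average length L = Σ p_i × l_i = 2.1481 bits
Entropy H = 1.9463 bits
Efficiency η = H/L × 100% = 90.60%


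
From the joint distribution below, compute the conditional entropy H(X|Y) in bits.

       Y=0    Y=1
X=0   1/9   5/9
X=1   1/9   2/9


H(X|Y) = Σ_y p(y) H(X|Y=y)
  p(Y=0) = 2/9, H(X|Y=0) = 1.0000
  p(Y=1) = 7/9, H(X|Y=1) = 0.8631
H(X|Y) = 0.2222×1.0000 + 0.7778×0.8631 = 0.8935 bits


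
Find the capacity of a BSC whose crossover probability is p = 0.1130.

For BSC with error probability p:
C = 1 - H(p) where H(p) is binary entropy
H(0.1130) = -0.1130 × log₂(0.1130) - 0.8870 × log₂(0.8870)
H(p) = 0.5089
C = 1 - 0.5089 = 0.4911 bits/use


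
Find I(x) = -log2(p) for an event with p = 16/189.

Information content I(x) = -log₂(p(x))
I = -log₂(16/189) = -log₂(0.0847)
I = 3.5622 bits


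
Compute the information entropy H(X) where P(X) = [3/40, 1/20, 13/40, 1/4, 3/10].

H(X) = -Σ p(x) log₂ p(x)
  -3/40 × log₂(3/40) = 0.2803
  -1/20 × log₂(1/20) = 0.2161
  -13/40 × log₂(13/40) = 0.5270
  -1/4 × log₂(1/4) = 0.5000
  -3/10 × log₂(3/10) = 0.5211
H(X) = 2.0444 bits


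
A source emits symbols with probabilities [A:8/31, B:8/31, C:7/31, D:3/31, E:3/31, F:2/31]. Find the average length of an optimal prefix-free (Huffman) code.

Huffman tree construction:
Combine smallest probabilities repeatedly
Resulting codes:
  A: 01 (length 2)
  B: 10 (length 2)
  C: 00 (length 2)
  D: 1111 (length 4)
  E: 110 (length 3)
  F: 1110 (length 4)
Average length = Σ p(s) × length(s) = 2.4194 bits


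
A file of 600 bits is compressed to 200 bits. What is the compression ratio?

Compression ratio = Original / Compressed
= 600 / 200 = 3.00:1


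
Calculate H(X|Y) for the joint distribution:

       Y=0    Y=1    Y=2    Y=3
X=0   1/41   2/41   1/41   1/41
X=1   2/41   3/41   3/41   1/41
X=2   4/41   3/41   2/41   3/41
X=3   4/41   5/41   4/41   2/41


H(X|Y) = Σ_y p(y) H(X|Y=y)
  p(Y=0) = 11/41, H(X|Y=0) = 1.8231
  p(Y=1) = 13/41, H(X|Y=1) = 1.9220
  p(Y=2) = 10/41, H(X|Y=2) = 1.8464
  p(Y=3) = 7/41, H(X|Y=3) = 1.8424
H(X|Y) = 0.2683×1.8231 + 0.3171×1.9220 + 0.2439×1.8464 + 0.1707×1.8424 = 1.8634 bits


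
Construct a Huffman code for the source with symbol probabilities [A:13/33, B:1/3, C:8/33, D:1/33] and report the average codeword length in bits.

Huffman tree construction:
Combine smallest probabilities repeatedly
Resulting codes:
  A: 0 (length 1)
  B: 11 (length 2)
  C: 101 (length 3)
  D: 100 (length 3)
Average length = Σ p(s) × length(s) = 1.8788 bits


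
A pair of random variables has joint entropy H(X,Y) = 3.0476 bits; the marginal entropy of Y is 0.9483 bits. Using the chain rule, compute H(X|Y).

Chain rule: H(X,Y) = H(X|Y) + H(Y)
H(X|Y) = H(X,Y) - H(Y) = 3.0476 - 0.9483 = 2.0993 bits


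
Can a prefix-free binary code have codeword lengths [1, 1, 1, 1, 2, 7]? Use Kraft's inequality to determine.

Kraft inequality: Σ 2^(-l_i) ≤ 1 for prefix-free code
Calculating: 2^(-1) + 2^(-1) + 2^(-1) + 2^(-1) + 2^(-2) + 2^(-7)
= 0.5 + 0.5 + 0.5 + 0.5 + 0.25 + 0.0078125
= 2.2578
Since 2.2578 > 1, prefix-free code does not exist


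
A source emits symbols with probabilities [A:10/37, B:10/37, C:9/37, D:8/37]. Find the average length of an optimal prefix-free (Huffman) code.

Huffman tree construction:
Combine smallest probabilities repeatedly
Resulting codes:
  A: 10 (length 2)
  B: 11 (length 2)
  C: 01 (length 2)
  D: 00 (length 2)
Average length = Σ p(s) × length(s) = 2.0000 bits


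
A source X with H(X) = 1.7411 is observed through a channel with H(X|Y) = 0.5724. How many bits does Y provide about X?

I(X;Y) = H(X) - H(X|Y)
I(X;Y) = 1.7411 - 0.5724 = 1.1687 bits


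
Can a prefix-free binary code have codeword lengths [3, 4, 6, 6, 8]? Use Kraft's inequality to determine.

Kraft inequality: Σ 2^(-l_i) ≤ 1 for prefix-free code
Calculating: 2^(-3) + 2^(-4) + 2^(-6) + 2^(-6) + 2^(-8)
= 0.125 + 0.0625 + 0.015625 + 0.015625 + 0.00390625
= 0.2227
Since 0.2227 ≤ 1, prefix-free code exists


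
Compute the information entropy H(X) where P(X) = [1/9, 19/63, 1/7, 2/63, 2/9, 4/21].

H(X) = -Σ p(x) log₂ p(x)
  -1/9 × log₂(1/9) = 0.3522
  -19/63 × log₂(19/63) = 0.5216
  -1/7 × log₂(1/7) = 0.4011
  -2/63 × log₂(2/63) = 0.1580
  -2/9 × log₂(2/9) = 0.4822
  -4/21 × log₂(4/21) = 0.4557
H(X) = 2.3707 bits


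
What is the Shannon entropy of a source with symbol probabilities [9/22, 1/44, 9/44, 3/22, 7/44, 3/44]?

H(X) = -Σ p(x) log₂ p(x)
  -9/22 × log₂(9/22) = 0.5275
  -1/44 × log₂(1/44) = 0.1241
  -9/44 × log₂(9/44) = 0.4683
  -3/22 × log₂(3/22) = 0.3920
  -7/44 × log₂(7/44) = 0.4219
  -3/44 × log₂(3/44) = 0.2642
H(X) = 2.1980 bits


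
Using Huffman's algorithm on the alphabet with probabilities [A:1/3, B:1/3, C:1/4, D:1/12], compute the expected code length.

Huffman tree construction:
Combine smallest probabilities repeatedly
Resulting codes:
  A: 10 (length 2)
  B: 11 (length 2)
  C: 01 (length 2)
  D: 00 (length 2)
Average length = Σ p(s) × length(s) = 2.0000 bits


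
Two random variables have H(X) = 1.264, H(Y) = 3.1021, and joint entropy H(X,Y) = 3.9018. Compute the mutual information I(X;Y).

I(X;Y) = H(X) + H(Y) - H(X,Y)
I(X;Y) = 1.264 + 3.1021 - 3.9018 = 0.4643 bits


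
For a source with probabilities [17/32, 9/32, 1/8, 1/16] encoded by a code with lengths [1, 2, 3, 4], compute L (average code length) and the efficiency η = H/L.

Average length L = Σ p_i × l_i = 1.7188 bits
Entropy H = 1.6245 bits
Efficiency η = H/L × 100% = 94.52%


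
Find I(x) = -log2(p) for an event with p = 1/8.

Information content I(x) = -log₂(p(x))
I = -log₂(1/8) = -log₂(0.1250)
I = 3.0000 bits


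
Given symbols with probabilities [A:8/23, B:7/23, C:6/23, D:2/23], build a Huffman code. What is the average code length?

Huffman tree construction:
Combine smallest probabilities repeatedly
Resulting codes:
  A: 11 (length 2)
  B: 10 (length 2)
  C: 01 (length 2)
  D: 00 (length 2)
Average length = Σ p(s) × length(s) = 2.0000 bits


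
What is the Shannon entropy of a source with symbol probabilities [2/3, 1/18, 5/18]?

H(X) = -Σ p(x) log₂ p(x)
  -2/3 × log₂(2/3) = 0.3900
  -1/18 × log₂(1/18) = 0.2317
  -5/18 × log₂(5/18) = 0.5133
H(X) = 1.1350 bits


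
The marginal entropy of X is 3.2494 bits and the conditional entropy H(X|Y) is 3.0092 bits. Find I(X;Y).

I(X;Y) = H(X) - H(X|Y)
I(X;Y) = 3.2494 - 3.0092 = 0.2402 bits


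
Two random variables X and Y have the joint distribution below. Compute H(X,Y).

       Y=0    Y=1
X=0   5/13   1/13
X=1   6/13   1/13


H(X,Y) = -Σ p(x,y) log₂ p(x,y)
  p(0,0)=5/13: -0.3846 × log₂(0.3846) = 0.5302
  p(0,1)=1/13: -0.0769 × log₂(0.0769) = 0.2846
  p(1,0)=6/13: -0.4615 × log₂(0.4615) = 0.5148
  p(1,1)=1/13: -0.0769 × log₂(0.0769) = 0.2846
H(X,Y) = 1.6143 bits


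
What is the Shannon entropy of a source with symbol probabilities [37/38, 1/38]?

H(X) = -Σ p(x) log₂ p(x)
  -37/38 × log₂(37/38) = 0.0375
  -1/38 × log₂(1/38) = 0.1381
H(X) = 0.1756 bits


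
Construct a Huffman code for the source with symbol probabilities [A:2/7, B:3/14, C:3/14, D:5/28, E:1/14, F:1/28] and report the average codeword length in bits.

Huffman tree construction:
Combine smallest probabilities repeatedly
Resulting codes:
  A: 10 (length 2)
  B: 00 (length 2)
  C: 01 (length 2)
  D: 111 (length 3)
  E: 1101 (length 4)
  F: 1100 (length 4)
Average length = Σ p(s) × length(s) = 2.3929 bits


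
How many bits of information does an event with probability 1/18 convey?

Information content I(x) = -log₂(p(x))
I = -log₂(1/18) = -log₂(0.0556)
I = 4.1699 bits


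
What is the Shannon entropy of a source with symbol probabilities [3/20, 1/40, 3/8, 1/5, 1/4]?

H(X) = -Σ p(x) log₂ p(x)
  -3/20 × log₂(3/20) = 0.4105
  -1/40 × log₂(1/40) = 0.1330
  -3/8 × log₂(3/8) = 0.5306
  -1/5 × log₂(1/5) = 0.4644
  -1/4 × log₂(1/4) = 0.5000
H(X) = 2.0386 bits


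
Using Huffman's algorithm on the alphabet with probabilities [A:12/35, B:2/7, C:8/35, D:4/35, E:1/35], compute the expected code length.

Huffman tree construction:
Combine smallest probabilities repeatedly
Resulting codes:
  A: 11 (length 2)
  B: 10 (length 2)
  C: 01 (length 2)
  D: 001 (length 3)
  E: 000 (length 3)
Average length = Σ p(s) × length(s) = 2.1429 bits


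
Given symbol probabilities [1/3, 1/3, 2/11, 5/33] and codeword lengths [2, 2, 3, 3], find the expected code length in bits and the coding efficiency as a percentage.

Average length L = Σ p_i × l_i = 2.3333 bits
Entropy H = 1.9163 bits
Efficiency η = H/L × 100% = 82.13%


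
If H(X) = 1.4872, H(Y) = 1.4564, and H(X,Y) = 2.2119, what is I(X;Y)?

I(X;Y) = H(X) + H(Y) - H(X,Y)
I(X;Y) = 1.4872 + 1.4564 - 2.2119 = 0.7317 bits


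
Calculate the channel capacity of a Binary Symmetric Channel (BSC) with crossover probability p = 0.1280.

For BSC with error probability p:
C = 1 - H(p) where H(p) is binary entropy
H(0.1280) = -0.1280 × log₂(0.1280) - 0.8720 × log₂(0.8720)
H(p) = 0.5519
C = 1 - 0.5519 = 0.4481 bits/use


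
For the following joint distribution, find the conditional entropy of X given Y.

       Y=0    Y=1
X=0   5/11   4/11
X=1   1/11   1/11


H(X|Y) = Σ_y p(y) H(X|Y=y)
  p(Y=0) = 6/11, H(X|Y=0) = 0.6500
  p(Y=1) = 5/11, H(X|Y=1) = 0.7219
H(X|Y) = 0.5455×0.6500 + 0.4545×0.7219 = 0.6827 bits


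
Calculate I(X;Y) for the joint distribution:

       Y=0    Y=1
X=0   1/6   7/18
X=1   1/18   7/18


H(X) = 0.9911, H(Y) = 0.7642, H(X,Y) = 1.7223
I(X;Y) = H(X) + H(Y) - H(X,Y) = 0.0330 bits


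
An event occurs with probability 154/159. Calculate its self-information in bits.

Information content I(x) = -log₂(p(x))
I = -log₂(154/159) = -log₂(0.9686)
I = 0.0461 bits


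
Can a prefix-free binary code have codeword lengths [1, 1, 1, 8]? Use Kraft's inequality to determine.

Kraft inequality: Σ 2^(-l_i) ≤ 1 for prefix-free code
Calculating: 2^(-1) + 2^(-1) + 2^(-1) + 2^(-8)
= 0.5 + 0.5 + 0.5 + 0.00390625
= 1.5039
Since 1.5039 > 1, prefix-free code does not exist


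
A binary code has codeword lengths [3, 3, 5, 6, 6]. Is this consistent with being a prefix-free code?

Kraft inequality: Σ 2^(-l_i) ≤ 1 for prefix-free code
Calculating: 2^(-3) + 2^(-3) + 2^(-5) + 2^(-6) + 2^(-6)
= 0.125 + 0.125 + 0.03125 + 0.015625 + 0.015625
= 0.3125
Since 0.3125 ≤ 1, prefix-free code exists


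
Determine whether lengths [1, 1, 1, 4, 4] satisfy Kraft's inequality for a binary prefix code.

Kraft inequality: Σ 2^(-l_i) ≤ 1 for prefix-free code
Calculating: 2^(-1) + 2^(-1) + 2^(-1) + 2^(-4) + 2^(-4)
= 0.5 + 0.5 + 0.5 + 0.0625 + 0.0625
= 1.6250
Since 1.6250 > 1, prefix-free code does not exist


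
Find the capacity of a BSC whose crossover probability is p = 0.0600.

For BSC with error probability p:
C = 1 - H(p) where H(p) is binary entropy
H(0.0600) = -0.0600 × log₂(0.0600) - 0.9400 × log₂(0.9400)
H(p) = 0.3274
C = 1 - 0.3274 = 0.6726 bits/use


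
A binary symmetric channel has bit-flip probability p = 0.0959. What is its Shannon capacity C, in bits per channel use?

For BSC with error probability p:
C = 1 - H(p) where H(p) is binary entropy
H(0.0959) = -0.0959 × log₂(0.0959) - 0.9041 × log₂(0.9041)
H(p) = 0.4559
C = 1 - 0.4559 = 0.5441 bits/use


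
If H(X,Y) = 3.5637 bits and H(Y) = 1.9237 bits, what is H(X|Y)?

Chain rule: H(X,Y) = H(X|Y) + H(Y)
H(X|Y) = H(X,Y) - H(Y) = 3.5637 - 1.9237 = 1.64 bits


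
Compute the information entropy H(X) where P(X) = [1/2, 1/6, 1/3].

H(X) = -Σ p(x) log₂ p(x)
  -1/2 × log₂(1/2) = 0.5000
  -1/6 × log₂(1/6) = 0.4308
  -1/3 × log₂(1/3) = 0.5283
H(X) = 1.4591 bits


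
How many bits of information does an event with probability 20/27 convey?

Information content I(x) = -log₂(p(x))
I = -log₂(20/27) = -log₂(0.7407)
I = 0.4330 bits


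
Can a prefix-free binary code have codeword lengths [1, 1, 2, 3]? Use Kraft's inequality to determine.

Kraft inequality: Σ 2^(-l_i) ≤ 1 for prefix-free code
Calculating: 2^(-1) + 2^(-1) + 2^(-2) + 2^(-3)
= 0.5 + 0.5 + 0.25 + 0.125
= 1.3750
Since 1.3750 > 1, prefix-free code does not exist


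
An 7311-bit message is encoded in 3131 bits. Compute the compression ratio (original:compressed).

Compression ratio = Original / Compressed
= 7311 / 3131 = 2.34:1


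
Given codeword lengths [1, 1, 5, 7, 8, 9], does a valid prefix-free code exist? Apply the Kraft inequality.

Kraft inequality: Σ 2^(-l_i) ≤ 1 for prefix-free code
Calculating: 2^(-1) + 2^(-1) + 2^(-5) + 2^(-7) + 2^(-8) + 2^(-9)
= 0.5 + 0.5 + 0.03125 + 0.0078125 + 0.00390625 + 0.001953125
= 1.0449
Since 1.0449 > 1, prefix-free code does not exist


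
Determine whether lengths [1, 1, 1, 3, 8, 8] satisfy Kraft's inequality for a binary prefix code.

Kraft inequality: Σ 2^(-l_i) ≤ 1 for prefix-free code
Calculating: 2^(-1) + 2^(-1) + 2^(-1) + 2^(-3) + 2^(-8) + 2^(-8)
= 0.5 + 0.5 + 0.5 + 0.125 + 0.00390625 + 0.00390625
= 1.6328
Since 1.6328 > 1, prefix-free code does not exist


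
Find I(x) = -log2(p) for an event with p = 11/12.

Information content I(x) = -log₂(p(x))
I = -log₂(11/12) = -log₂(0.9167)
I = 0.1255 bits


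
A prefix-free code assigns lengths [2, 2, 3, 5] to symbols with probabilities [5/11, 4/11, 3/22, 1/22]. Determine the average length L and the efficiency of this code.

Average length L = Σ p_i × l_i = 2.2727 bits
Entropy H = 1.6424 bits
Efficiency η = H/L × 100% = 72.27%


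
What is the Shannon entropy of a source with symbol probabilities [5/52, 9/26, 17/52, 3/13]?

H(X) = -Σ p(x) log₂ p(x)
  -5/52 × log₂(5/52) = 0.3249
  -9/26 × log₂(9/26) = 0.5298
  -17/52 × log₂(17/52) = 0.5273
  -3/13 × log₂(3/13) = 0.4882
H(X) = 1.8702 bits


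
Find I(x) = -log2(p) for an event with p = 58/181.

Information content I(x) = -log₂(p(x))
I = -log₂(58/181) = -log₂(0.3204)
I = 1.6419 bits


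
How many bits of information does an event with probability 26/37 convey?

Information content I(x) = -log₂(p(x))
I = -log₂(26/37) = -log₂(0.7027)
I = 0.5090 bits


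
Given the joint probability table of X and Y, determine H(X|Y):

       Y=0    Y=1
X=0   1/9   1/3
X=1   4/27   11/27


H(X|Y) = Σ_y p(y) H(X|Y=y)
  p(Y=0) = 7/27, H(X|Y=0) = 0.9852
  p(Y=1) = 20/27, H(X|Y=1) = 0.9928
H(X|Y) = 0.2593×0.9852 + 0.7407×0.9928 = 0.9908 bits


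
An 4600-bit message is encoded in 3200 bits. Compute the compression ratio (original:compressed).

Compression ratio = Original / Compressed
= 4600 / 3200 = 1.44:1


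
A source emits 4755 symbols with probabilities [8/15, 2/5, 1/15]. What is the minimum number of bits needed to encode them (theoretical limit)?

Entropy H = 1.2729 bits/symbol
Minimum bits = H × n = 1.2729 × 4755
= 6052.67 bits


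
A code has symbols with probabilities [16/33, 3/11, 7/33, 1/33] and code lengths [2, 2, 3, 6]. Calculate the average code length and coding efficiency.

Average length L = Σ p_i × l_i = 2.3333 bits
Entropy H = 1.6450 bits
Efficiency η = H/L × 100% = 70.50%


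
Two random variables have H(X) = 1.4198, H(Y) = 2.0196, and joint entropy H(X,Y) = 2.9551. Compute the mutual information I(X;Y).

I(X;Y) = H(X) + H(Y) - H(X,Y)
I(X;Y) = 1.4198 + 2.0196 - 2.9551 = 0.4843 bits


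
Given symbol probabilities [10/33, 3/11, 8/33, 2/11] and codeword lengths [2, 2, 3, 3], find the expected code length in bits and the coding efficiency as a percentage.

Average length L = Σ p_i × l_i = 2.4242 bits
Entropy H = 1.9760 bits
Efficiency η = H/L × 100% = 81.51%


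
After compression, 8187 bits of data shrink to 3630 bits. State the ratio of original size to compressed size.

Compression ratio = Original / Compressed
= 8187 / 3630 = 2.26:1


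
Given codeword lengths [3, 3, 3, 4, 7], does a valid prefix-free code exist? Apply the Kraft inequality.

Kraft inequality: Σ 2^(-l_i) ≤ 1 for prefix-free code
Calculating: 2^(-3) + 2^(-3) + 2^(-3) + 2^(-4) + 2^(-7)
= 0.125 + 0.125 + 0.125 + 0.0625 + 0.0078125
= 0.4453
Since 0.4453 ≤ 1, prefix-free code exists


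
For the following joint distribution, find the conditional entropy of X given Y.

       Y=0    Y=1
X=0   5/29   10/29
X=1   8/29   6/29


H(X|Y) = Σ_y p(y) H(X|Y=y)
  p(Y=0) = 13/29, H(X|Y=0) = 0.9612
  p(Y=1) = 16/29, H(X|Y=1) = 0.9544
H(X|Y) = 0.4483×0.9612 + 0.5517×0.9544 = 0.9575 bits


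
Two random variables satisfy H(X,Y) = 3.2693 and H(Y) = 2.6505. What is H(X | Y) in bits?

Chain rule: H(X,Y) = H(X|Y) + H(Y)
H(X|Y) = H(X,Y) - H(Y) = 3.2693 - 2.6505 = 0.6188 bits


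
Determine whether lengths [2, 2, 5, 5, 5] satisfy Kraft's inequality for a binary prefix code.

Kraft inequality: Σ 2^(-l_i) ≤ 1 for prefix-free code
Calculating: 2^(-2) + 2^(-2) + 2^(-5) + 2^(-5) + 2^(-5)
= 0.25 + 0.25 + 0.03125 + 0.03125 + 0.03125
= 0.5938
Since 0.5938 ≤ 1, prefix-free code exists


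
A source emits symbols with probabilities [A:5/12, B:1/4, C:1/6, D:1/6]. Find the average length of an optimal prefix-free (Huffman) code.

Huffman tree construction:
Combine smallest probabilities repeatedly
Resulting codes:
  A: 0 (length 1)
  B: 10 (length 2)
  C: 110 (length 3)
  D: 111 (length 3)
Average length = Σ p(s) × length(s) = 1.9167 bits


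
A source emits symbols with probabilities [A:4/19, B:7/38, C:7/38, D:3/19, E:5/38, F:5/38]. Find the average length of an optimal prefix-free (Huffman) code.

Huffman tree construction:
Combine smallest probabilities repeatedly
Resulting codes:
  A: 01 (length 2)
  B: 111 (length 3)
  C: 00 (length 2)
  D: 110 (length 3)
  E: 100 (length 3)
  F: 101 (length 3)
Average length = Σ p(s) × length(s) = 2.6053 bits


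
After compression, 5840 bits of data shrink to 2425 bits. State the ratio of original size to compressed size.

Compression ratio = Original / Compressed
= 5840 / 2425 = 2.41:1


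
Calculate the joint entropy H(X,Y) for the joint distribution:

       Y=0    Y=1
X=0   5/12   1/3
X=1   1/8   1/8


H(X,Y) = -Σ p(x,y) log₂ p(x,y)
  p(0,0)=5/12: -0.4167 × log₂(0.4167) = 0.5263
  p(0,1)=1/3: -0.3333 × log₂(0.3333) = 0.5283
  p(1,0)=1/8: -0.1250 × log₂(0.1250) = 0.3750
  p(1,1)=1/8: -0.1250 × log₂(0.1250) = 0.3750
H(X,Y) = 1.8046 bits


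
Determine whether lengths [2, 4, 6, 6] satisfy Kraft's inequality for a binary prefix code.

Kraft inequality: Σ 2^(-l_i) ≤ 1 for prefix-free code
Calculating: 2^(-2) + 2^(-4) + 2^(-6) + 2^(-6)
= 0.25 + 0.0625 + 0.015625 + 0.015625
= 0.3438
Since 0.3438 ≤ 1, prefix-free code exists


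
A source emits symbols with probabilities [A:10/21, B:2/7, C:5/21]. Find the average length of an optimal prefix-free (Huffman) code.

Huffman tree construction:
Combine smallest probabilities repeatedly
Resulting codes:
  A: 0 (length 1)
  B: 11 (length 2)
  C: 10 (length 2)
Average length = Σ p(s) × length(s) = 1.5238 bits


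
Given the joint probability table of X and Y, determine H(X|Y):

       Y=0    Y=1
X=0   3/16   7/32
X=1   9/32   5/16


H(X|Y) = Σ_y p(y) H(X|Y=y)
  p(Y=0) = 15/32, H(X|Y=0) = 0.9710
  p(Y=1) = 17/32, H(X|Y=1) = 0.9774
H(X|Y) = 0.4688×0.9710 + 0.5312×0.9774 = 0.9744 bits


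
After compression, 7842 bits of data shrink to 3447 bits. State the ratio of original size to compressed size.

Compression ratio = Original / Compressed
= 7842 / 3447 = 2.28:1


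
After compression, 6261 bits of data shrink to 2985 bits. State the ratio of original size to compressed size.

Compression ratio = Original / Compressed
= 6261 / 2985 = 2.10:1


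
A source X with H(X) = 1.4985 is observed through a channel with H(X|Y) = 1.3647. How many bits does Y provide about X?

I(X;Y) = H(X) - H(X|Y)
I(X;Y) = 1.4985 - 1.3647 = 0.1338 bits


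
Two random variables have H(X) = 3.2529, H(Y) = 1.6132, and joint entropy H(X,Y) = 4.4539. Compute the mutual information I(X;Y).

I(X;Y) = H(X) + H(Y) - H(X,Y)
I(X;Y) = 3.2529 + 1.6132 - 4.4539 = 0.4122 bits


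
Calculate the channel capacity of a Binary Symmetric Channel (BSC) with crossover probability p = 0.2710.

For BSC with error probability p:
C = 1 - H(p) where H(p) is binary entropy
H(0.2710) = -0.2710 × log₂(0.2710) - 0.7290 × log₂(0.7290)
H(p) = 0.8429
C = 1 - 0.8429 = 0.1571 bits/use


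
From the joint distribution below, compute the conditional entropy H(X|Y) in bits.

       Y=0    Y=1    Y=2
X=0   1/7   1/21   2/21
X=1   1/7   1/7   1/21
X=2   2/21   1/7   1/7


H(X|Y) = Σ_y p(y) H(X|Y=y)
  p(Y=0) = 8/21, H(X|Y=0) = 1.5613
  p(Y=1) = 1/3, H(X|Y=1) = 1.4488
  p(Y=2) = 2/7, H(X|Y=2) = 1.4591
H(X|Y) = 0.3810×1.5613 + 0.3333×1.4488 + 0.2857×1.4591 = 1.4946 bits


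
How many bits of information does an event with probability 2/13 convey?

Information content I(x) = -log₂(p(x))
I = -log₂(2/13) = -log₂(0.1538)
I = 2.7004 bits


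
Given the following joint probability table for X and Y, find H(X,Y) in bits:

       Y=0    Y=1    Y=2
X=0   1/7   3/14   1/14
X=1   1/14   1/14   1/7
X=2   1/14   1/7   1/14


H(X,Y) = -Σ p(x,y) log₂ p(x,y)
  p(0,0)=1/7: -0.1429 × log₂(0.1429) = 0.4011
  p(0,1)=3/14: -0.2143 × log₂(0.2143) = 0.4762
  p(0,2)=1/14: -0.0714 × log₂(0.0714) = 0.2720
  p(1,0)=1/14: -0.0714 × log₂(0.0714) = 0.2720
  p(1,1)=1/14: -0.0714 × log₂(0.0714) = 0.2720
  p(1,2)=1/7: -0.1429 × log₂(0.1429) = 0.4011
  p(2,0)=1/14: -0.0714 × log₂(0.0714) = 0.2720
  p(2,1)=1/7: -0.1429 × log₂(0.1429) = 0.4011
  p(2,2)=1/14: -0.0714 × log₂(0.0714) = 0.2720
H(X,Y) = 3.0391 bits


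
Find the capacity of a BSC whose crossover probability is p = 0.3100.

For BSC with error probability p:
C = 1 - H(p) where H(p) is binary entropy
H(0.3100) = -0.3100 × log₂(0.3100) - 0.6900 × log₂(0.6900)
H(p) = 0.8932
C = 1 - 0.8932 = 0.1068 bits/use


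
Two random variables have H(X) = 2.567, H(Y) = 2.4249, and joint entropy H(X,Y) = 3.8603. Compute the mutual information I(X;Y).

I(X;Y) = H(X) + H(Y) - H(X,Y)
I(X;Y) = 2.567 + 2.4249 - 3.8603 = 1.1316 bits


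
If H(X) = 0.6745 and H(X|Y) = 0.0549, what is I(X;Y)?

I(X;Y) = H(X) - H(X|Y)
I(X;Y) = 0.6745 - 0.0549 = 0.6196 bits


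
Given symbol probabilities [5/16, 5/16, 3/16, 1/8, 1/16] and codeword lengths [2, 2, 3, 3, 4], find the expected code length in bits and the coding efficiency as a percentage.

Average length L = Σ p_i × l_i = 2.4375 bits
Entropy H = 2.1266 bits
Efficiency η = H/L × 100% = 87.25%


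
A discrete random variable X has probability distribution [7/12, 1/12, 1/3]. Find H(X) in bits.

H(X) = -Σ p(x) log₂ p(x)
  -7/12 × log₂(7/12) = 0.4536
  -1/12 × log₂(1/12) = 0.2987
  -1/3 × log₂(1/3) = 0.5283
H(X) = 1.2807 bits


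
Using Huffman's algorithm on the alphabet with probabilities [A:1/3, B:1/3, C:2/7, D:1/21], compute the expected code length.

Huffman tree construction:
Combine smallest probabilities repeatedly
Resulting codes:
  A: 10 (length 2)
  B: 11 (length 2)
  C: 01 (length 2)
  D: 00 (length 2)
Average length = Σ p(s) × length(s) = 2.0000 bits
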